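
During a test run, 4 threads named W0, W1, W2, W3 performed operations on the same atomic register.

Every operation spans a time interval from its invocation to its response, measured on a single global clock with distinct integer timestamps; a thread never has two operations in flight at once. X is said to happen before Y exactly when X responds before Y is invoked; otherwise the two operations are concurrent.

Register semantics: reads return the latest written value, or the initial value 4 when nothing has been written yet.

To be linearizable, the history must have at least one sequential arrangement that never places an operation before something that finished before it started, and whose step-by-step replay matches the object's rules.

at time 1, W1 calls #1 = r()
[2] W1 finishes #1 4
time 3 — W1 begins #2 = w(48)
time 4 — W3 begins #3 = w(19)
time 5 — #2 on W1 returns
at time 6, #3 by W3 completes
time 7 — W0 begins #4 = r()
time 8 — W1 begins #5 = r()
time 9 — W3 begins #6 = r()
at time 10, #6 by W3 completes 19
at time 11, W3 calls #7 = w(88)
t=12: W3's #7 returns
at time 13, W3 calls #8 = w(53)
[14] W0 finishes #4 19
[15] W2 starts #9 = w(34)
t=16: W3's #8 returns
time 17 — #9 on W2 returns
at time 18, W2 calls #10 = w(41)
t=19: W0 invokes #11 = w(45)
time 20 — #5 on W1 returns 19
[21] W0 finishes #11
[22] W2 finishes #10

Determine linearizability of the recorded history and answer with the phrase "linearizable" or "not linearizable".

linearizable

witness order: #1, #2, #3, #4, #5, #6, #7, #8, #9, #10, #11
after step 1 (#1 r() → 4): value 4
after step 2 (#2 w(48)): value 48
after step 3 (#3 w(19)): value 19
after step 4 (#4 r() → 19): value 19
after step 5 (#5 r() → 19): value 19
after step 6 (#6 r() → 19): value 19
after step 7 (#7 w(88)): value 88
after step 8 (#8 w(53)): value 53
after step 9 (#9 w(34)): value 34
after step 10 (#10 w(41)): value 41
after step 11 (#11 w(45)): value 45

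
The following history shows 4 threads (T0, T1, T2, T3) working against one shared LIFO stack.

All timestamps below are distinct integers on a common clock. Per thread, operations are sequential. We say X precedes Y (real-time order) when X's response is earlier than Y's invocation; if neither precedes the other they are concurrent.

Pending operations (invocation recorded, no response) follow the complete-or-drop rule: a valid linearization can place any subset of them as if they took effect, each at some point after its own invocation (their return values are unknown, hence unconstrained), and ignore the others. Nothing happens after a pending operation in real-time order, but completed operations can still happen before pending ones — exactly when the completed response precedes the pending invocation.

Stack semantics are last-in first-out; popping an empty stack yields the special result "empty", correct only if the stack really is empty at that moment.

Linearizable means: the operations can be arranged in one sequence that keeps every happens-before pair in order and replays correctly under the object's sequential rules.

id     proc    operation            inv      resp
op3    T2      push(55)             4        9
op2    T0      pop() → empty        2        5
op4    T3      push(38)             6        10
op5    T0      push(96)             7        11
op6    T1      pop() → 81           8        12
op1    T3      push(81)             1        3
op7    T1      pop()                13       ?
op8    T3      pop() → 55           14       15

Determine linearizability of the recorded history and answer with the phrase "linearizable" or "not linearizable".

linearizable

witness order: op2, op1, op6, op4, op3, op5, op7, op8
step 1: op2 pop() → empty — stack <>
step 2: op1 push(81) — stack <81>
step 3: op6 pop() → 81 — stack <>
step 4: op4 push(38) — stack <38>
step 5: op3 push(55) — stack <38,55>
step 6: op5 push(96) — stack <38,55,96>
step 7: op7 pop() (pending, included) — stack <38,55>
step 8: op8 pop() → 55 — stack <38>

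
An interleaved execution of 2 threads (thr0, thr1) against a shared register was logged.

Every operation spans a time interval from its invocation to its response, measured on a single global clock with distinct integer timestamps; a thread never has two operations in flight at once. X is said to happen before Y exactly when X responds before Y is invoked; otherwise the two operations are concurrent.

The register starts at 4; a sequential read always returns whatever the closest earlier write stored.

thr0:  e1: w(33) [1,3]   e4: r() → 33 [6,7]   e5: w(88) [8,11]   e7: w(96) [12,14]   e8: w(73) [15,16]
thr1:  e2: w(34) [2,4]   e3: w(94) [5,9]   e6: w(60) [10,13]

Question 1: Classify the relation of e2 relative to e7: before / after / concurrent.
Answer: before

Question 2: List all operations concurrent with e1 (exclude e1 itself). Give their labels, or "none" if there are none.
Answer: e2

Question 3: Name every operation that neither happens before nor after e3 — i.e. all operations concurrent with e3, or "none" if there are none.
Answer: e4, e5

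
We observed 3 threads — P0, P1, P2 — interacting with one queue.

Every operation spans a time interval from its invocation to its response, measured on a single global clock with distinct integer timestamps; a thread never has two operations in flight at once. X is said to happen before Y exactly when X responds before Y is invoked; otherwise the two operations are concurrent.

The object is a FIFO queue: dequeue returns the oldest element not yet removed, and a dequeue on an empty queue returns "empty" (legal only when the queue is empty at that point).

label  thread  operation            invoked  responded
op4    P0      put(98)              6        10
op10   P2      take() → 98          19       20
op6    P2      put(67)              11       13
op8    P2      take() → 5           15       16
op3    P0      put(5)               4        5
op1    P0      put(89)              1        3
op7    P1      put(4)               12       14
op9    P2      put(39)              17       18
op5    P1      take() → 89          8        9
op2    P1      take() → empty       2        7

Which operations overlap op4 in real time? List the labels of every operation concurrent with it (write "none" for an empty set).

op2, op5

overlap test against op4 [6,10]: concurrent iff the interval meets 6..10
op1 [1,3]: before
op2 [2,7]: concurrent
op3 [4,5]: before
op5 [8,9]: concurrent
op6 [11,13]: after
op7 [12,14]: after
op8 [15,16]: after
op9 [17,18]: after
op10 [19,20]: after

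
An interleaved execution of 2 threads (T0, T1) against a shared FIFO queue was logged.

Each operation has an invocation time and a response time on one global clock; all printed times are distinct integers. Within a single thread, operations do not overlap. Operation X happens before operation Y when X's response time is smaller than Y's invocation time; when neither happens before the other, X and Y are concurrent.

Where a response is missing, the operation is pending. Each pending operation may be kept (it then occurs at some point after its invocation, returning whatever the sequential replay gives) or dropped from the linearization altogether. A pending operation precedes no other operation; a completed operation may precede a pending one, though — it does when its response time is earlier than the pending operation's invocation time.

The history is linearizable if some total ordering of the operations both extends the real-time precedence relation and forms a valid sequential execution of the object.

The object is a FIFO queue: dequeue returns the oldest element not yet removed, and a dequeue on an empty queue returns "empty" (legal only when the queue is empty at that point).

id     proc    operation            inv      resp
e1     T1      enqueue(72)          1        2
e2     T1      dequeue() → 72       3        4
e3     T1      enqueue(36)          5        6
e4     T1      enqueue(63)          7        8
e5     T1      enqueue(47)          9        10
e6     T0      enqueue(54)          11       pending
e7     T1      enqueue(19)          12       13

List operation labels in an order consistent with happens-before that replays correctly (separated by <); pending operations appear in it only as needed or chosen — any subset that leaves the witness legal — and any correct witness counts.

e1 < e2 < e3 < e4 < e5 < e6 < e7

after step 1 (e1 enqueue(72)): queue <72>
after step 2 (e2 dequeue() → 72): queue <>
after step 3 (e3 enqueue(36)): queue <36>
after step 4 (e4 enqueue(63)): queue <36,63>
after step 5 (e5 enqueue(47)): queue <36,63,47>
after step 6 (e6 enqueue(54) (pending, included)): queue <36,63,47,54>
after step 7 (e7 enqueue(19)): queue <36,63,47,54,19>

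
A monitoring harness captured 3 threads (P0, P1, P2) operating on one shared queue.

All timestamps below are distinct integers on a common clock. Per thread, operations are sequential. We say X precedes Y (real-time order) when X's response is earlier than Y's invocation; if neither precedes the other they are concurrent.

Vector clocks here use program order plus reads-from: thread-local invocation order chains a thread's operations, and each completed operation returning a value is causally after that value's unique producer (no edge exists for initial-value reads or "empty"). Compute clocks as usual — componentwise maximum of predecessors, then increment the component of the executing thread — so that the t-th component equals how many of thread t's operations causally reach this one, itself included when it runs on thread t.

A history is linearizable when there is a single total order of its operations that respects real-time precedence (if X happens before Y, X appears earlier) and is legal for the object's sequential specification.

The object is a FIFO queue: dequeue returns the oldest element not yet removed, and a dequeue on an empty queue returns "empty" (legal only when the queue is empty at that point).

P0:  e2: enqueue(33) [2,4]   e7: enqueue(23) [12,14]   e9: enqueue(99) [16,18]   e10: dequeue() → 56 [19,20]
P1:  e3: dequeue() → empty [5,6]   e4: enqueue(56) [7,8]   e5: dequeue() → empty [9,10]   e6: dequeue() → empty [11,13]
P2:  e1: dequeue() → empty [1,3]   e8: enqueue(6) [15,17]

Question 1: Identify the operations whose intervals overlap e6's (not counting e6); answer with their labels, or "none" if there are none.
e7

e6 spans [11,13]: anything still running between times 11 and 13 counts as concurrent
e1 [1,3]: before
e2 [2,4]: before
e3 [5,6]: before
e4 [7,8]: before
e5 [9,10]: before
e7 [12,14]: concurrent
e8 [15,17]: after
e9 [16,18]: after
e10 [19,20]: after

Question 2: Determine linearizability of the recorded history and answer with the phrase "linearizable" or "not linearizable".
not linearizable

already the first 6 events (up to e3's response at time 6) admit no linearization; the first 5 still do
3 completed operations, 2 real-time-consistent orders — every queue replay fails
one such order, e1, e2, e3, breaks at step 3 where e3 dequeue() → empty is illegal
one such order, e2, e1, e3, breaks at step 2 where e1 dequeue() → empty is illegal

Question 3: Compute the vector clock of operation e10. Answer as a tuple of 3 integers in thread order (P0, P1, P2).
(4, 2, 0)

invoked at 1, e1 has no predecessors; its own P2 bump gives (0, 0, 1)
invoked at 5, e3 has no predecessors; its own P1 bump gives (0, 1, 0)
invoked at 2, e2 has no predecessors; its own P0 bump gives (1, 0, 0)
merge at e8 (invoked 15): VC(e1)=(0, 0, 1), own-thread bump on P2 → (0, 0, 2)
merge at e4 (invoked 7): VC(e3)=(0, 1, 0), own-thread bump on P1 → (0, 2, 0)
merge at e7 (invoked 12): VC(e2)=(1, 0, 0), own-thread bump on P0 → (2, 0, 0)
merge at e5 (invoked 9): VC(e4)=(0, 2, 0), own-thread bump on P1 → (0, 3, 0)
merge at e9 (invoked 16): VC(e7)=(2, 0, 0), own-thread bump on P0 → (3, 0, 0)
merge at e6 (invoked 11): VC(e5)=(0, 3, 0), own-thread bump on P1 → (0, 4, 0)
merge at e10 (invoked 19): VC(e4)=(0, 2, 0), VC(e9)=(3, 0, 0), own-thread bump on P0 → (4, 2, 0)
target: VC(e10) = (4, 2, 0)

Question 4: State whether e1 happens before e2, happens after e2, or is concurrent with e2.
concurrent

e1 spans [1,3], e2 spans [2,4]
the intervals overlap in both directions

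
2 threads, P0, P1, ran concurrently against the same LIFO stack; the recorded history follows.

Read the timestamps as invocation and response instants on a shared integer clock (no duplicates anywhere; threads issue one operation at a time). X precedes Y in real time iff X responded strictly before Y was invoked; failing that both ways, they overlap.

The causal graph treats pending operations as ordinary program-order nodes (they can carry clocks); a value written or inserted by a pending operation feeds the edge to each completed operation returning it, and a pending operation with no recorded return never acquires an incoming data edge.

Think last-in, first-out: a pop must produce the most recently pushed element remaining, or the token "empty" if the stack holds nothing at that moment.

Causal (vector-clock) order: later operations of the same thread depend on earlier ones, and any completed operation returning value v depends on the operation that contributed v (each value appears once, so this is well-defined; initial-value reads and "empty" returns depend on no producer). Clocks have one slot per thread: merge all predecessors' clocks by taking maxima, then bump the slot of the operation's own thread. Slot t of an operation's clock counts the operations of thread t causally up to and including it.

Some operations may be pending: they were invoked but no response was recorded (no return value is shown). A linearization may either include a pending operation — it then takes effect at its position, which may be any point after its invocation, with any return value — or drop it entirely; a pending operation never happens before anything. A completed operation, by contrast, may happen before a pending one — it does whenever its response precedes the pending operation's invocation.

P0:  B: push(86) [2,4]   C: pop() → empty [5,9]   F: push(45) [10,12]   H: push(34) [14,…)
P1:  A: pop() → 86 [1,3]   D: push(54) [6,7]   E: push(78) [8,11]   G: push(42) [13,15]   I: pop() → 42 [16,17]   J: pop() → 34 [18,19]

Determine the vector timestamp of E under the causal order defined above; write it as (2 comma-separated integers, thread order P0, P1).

invoked at 2, B has no predecessors; its own P0 bump gives (1, 0)
from VC(B)=(1, 0), A (invoked 1) maxes components and bumps P1 → (1, 1)
from VC(B)=(1, 0), C (invoked 5) maxes components and bumps P0 → (2, 0)
from VC(A)=(1, 1), D (invoked 6) maxes components and bumps P1 → (1, 2)
from VC(C)=(2, 0), F (invoked 10) maxes components and bumps P0 → (3, 0)
from VC(D)=(1, 2), E (invoked 8) maxes components and bumps P1 → (1, 3)
from VC(F)=(3, 0), H (invoked 14) maxes components and bumps P0 → (4, 0)
from VC(E)=(1, 3), G (invoked 13) maxes components and bumps P1 → (1, 4)
from VC(G)=(1, 4), I (invoked 16) maxes components and bumps P1 → (1, 5)
from VC(H)=(4, 0), VC(I)=(1, 5), J (invoked 18) maxes components and bumps P1 → (4, 6)
target: VC(E) = (1, 3)

(1, 3)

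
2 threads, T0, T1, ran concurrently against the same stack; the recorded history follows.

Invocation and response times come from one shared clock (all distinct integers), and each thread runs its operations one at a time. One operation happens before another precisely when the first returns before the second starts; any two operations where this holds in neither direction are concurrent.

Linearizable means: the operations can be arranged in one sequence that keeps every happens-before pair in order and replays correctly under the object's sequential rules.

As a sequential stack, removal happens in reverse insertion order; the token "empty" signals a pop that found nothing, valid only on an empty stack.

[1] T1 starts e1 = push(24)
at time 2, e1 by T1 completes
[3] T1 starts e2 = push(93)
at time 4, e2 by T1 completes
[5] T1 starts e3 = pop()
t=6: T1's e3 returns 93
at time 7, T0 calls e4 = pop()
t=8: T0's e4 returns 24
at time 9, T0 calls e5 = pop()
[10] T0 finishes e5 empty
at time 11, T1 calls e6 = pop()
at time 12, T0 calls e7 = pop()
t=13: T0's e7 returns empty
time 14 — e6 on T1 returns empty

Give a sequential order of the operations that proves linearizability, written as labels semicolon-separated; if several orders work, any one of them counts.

e1; e2; e3; e4; e5; e6; e7

1. e1 push(24), leaving stack <24>
2. e2 push(93), leaving stack <24,93>
3. e3 pop() → 93, leaving stack <24>
4. e4 pop() → 24, leaving stack <>
5. e5 pop() → empty, leaving stack <>
6. e6 pop() → empty, leaving stack <>
7. e7 pop() → empty, leaving stack <>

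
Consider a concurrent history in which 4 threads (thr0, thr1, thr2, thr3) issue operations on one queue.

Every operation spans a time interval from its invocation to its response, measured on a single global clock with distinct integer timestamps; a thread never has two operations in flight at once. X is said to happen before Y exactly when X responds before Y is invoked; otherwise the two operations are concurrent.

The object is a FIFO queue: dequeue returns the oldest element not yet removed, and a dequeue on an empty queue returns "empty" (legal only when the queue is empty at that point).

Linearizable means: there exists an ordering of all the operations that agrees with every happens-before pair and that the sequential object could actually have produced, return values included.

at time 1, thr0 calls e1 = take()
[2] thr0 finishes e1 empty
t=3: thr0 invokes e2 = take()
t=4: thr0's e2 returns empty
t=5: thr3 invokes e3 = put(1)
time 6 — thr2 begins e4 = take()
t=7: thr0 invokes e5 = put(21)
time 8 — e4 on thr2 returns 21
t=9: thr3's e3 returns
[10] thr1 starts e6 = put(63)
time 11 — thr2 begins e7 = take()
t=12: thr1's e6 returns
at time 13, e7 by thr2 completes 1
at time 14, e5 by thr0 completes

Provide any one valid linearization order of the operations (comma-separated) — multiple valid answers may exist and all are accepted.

step 1: e1 take() → empty — queue <>
step 2: e2 take() → empty — queue <>
step 3: e5 put(21) — queue <21>
step 4: e3 put(1) — queue <21,1>
step 5: e4 take() → 21 — queue <1>
step 6: e6 put(63) — queue <1,63>
step 7: e7 take() → 1 — queue <63>

e1, e2, e5, e3, e4, e6, e7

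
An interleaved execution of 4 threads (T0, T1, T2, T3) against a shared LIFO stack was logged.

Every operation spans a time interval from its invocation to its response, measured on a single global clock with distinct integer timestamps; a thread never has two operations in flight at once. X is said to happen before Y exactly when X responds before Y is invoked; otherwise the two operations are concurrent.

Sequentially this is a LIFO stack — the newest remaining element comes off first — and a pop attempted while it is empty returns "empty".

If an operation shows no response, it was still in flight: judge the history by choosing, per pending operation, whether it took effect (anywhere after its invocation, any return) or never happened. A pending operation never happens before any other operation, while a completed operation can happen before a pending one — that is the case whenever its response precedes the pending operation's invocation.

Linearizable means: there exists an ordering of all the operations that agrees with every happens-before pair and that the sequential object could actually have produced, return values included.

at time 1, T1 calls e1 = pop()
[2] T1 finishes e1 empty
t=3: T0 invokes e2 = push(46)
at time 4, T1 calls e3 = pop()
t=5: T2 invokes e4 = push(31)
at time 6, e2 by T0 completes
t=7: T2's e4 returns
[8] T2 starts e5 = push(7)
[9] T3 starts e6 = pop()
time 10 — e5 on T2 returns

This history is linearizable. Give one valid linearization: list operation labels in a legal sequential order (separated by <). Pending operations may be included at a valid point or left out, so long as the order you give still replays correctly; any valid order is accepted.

step 1: e1 pop() → empty — stack <>
step 2: e2 push(46) — stack <46>
step 3: e3 pop() (pending, included) — stack <>
step 4: e4 push(31) — stack <31>
step 5: e5 push(7) — stack <31,7>

e1 < e2 < e3 < e4 < e5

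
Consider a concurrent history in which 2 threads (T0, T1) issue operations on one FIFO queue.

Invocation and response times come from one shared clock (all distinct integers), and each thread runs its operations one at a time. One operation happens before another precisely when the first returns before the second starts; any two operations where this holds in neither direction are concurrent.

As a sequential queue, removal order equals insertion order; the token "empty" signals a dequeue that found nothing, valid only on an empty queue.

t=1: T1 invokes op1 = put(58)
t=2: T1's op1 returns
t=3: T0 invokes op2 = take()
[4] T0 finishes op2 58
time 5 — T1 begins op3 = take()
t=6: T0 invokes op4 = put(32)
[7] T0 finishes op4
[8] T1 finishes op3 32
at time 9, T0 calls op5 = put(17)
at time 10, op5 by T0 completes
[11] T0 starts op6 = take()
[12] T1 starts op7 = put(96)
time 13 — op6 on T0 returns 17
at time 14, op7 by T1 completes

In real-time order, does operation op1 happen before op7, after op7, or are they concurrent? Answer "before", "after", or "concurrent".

before

op1 spans [1,2], op7 spans [12,14]
resp(op1)=2 < inv(op7)=12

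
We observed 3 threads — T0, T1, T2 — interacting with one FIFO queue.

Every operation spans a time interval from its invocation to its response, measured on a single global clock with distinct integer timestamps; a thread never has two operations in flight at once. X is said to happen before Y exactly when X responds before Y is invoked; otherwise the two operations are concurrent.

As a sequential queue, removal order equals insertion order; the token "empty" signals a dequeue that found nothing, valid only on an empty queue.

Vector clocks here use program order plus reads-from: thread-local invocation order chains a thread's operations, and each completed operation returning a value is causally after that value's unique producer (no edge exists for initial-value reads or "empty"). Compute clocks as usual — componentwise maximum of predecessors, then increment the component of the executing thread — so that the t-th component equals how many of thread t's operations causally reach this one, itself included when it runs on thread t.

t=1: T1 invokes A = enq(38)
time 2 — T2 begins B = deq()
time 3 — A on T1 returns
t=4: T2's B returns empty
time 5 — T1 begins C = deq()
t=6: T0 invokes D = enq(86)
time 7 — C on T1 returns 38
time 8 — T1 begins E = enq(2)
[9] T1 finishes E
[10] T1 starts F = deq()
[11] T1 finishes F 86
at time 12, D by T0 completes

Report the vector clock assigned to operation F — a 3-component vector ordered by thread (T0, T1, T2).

invoked at 2, B has no predecessors; its own T2 bump gives (0, 0, 1)
invoked at 1, A has no predecessors; its own T1 bump gives (0, 1, 0)
invoked at 6, D has no predecessors; its own T0 bump gives (1, 0, 0)
C, invoked 5, takes VC(A)=(0, 1, 0) under max, adds 1 for T1 → (0, 2, 0)
E, invoked 8, takes VC(C)=(0, 2, 0) under max, adds 1 for T1 → (0, 3, 0)
F, invoked 10, takes VC(D)=(1, 0, 0), VC(E)=(0, 3, 0) under max, adds 1 for T1 → (1, 4, 0)
target: VC(F) = (1, 4, 0)

(1, 4, 0)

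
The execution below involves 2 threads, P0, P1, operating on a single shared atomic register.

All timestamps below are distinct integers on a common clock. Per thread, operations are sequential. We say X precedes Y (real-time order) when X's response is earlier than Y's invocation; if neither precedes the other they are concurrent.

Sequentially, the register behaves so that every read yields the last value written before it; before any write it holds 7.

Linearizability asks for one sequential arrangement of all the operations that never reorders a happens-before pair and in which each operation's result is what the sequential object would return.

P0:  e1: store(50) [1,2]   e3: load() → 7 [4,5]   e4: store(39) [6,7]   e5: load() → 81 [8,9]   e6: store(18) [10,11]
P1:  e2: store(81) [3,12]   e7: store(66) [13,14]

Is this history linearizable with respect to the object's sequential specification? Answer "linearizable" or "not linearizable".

not linearizable

the violation lands at event 5, e3's response at time 5: events 1..4 linearize, events 1..5 do not
exhaustive check: the 2 completed atomic register ops admit one real-time order; illegal
no escape via the 1 pending operation (e2): every completion choice fails
take e1, e3 (pending dropped): step 2 already fails, because e3 load() → 7 cannot occur there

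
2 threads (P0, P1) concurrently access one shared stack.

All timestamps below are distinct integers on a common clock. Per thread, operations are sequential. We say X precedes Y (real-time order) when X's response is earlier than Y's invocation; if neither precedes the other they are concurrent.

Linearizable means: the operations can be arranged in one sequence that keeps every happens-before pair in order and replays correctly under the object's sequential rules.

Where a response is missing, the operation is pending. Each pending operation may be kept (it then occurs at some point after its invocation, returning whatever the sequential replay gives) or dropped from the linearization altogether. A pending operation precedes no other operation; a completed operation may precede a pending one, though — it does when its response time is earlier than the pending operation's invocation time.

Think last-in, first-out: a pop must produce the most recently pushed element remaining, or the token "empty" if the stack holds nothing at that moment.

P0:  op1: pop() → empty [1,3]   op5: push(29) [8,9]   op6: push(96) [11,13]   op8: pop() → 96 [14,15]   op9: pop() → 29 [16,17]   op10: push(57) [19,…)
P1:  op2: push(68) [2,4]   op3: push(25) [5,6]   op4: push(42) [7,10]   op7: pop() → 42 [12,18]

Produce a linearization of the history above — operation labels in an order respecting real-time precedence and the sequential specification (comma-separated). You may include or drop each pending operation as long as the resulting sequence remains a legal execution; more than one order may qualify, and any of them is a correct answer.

op1, op2, op3, op4, op5, op6, op8, op9, op7

1. op1 pop() → empty, leaving stack <>
2. op2 push(68), leaving stack <68>
3. op3 push(25), leaving stack <68,25>
4. op4 push(42), leaving stack <68,25,42>
5. op5 push(29), leaving stack <68,25,42,29>
6. op6 push(96), leaving stack <68,25,42,29,96>
7. op8 pop() → 96, leaving stack <68,25,42,29>
8. op9 pop() → 29, leaving stack <68,25,42>
9. op7 pop() → 42, leaving stack <68,25>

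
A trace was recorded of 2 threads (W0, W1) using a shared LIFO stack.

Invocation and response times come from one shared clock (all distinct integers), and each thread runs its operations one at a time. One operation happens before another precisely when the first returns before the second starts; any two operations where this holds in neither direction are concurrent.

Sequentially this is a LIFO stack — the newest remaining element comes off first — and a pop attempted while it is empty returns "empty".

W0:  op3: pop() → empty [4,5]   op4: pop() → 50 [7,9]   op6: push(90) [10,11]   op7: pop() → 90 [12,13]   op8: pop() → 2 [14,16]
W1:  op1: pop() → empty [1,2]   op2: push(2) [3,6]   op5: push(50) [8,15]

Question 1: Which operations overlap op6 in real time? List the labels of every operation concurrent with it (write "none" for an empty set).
op6 spans [10,11]: anything still running between times 10 and 11 counts as concurrent
op1 [1,2]: before
op2 [3,6]: before
op3 [4,5]: before
op4 [7,9]: before
op5 [8,15]: concurrent
op7 [12,13]: after
op8 [14,16]: after

op5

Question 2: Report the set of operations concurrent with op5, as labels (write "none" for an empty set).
op5 spans [8,15]; an op avoiding the whole window 8..15 is ordered, any other is concurrent
op1 [1,2]: before
op2 [3,6]: before
op3 [4,5]: before
op4 [7,9]: concurrent
op6 [10,11]: concurrent
op7 [12,13]: concurrent
op8 [14,16]: concurrent

op4, op6, op7, op8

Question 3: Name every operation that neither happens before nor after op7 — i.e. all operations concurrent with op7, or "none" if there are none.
overlap test against op7 [12,13]: concurrent iff the interval meets 12..13
op1 [1,2]: before
op2 [3,6]: before
op3 [4,5]: before
op4 [7,9]: before
op5 [8,15]: concurrent
op6 [10,11]: before
op8 [14,16]: after

op5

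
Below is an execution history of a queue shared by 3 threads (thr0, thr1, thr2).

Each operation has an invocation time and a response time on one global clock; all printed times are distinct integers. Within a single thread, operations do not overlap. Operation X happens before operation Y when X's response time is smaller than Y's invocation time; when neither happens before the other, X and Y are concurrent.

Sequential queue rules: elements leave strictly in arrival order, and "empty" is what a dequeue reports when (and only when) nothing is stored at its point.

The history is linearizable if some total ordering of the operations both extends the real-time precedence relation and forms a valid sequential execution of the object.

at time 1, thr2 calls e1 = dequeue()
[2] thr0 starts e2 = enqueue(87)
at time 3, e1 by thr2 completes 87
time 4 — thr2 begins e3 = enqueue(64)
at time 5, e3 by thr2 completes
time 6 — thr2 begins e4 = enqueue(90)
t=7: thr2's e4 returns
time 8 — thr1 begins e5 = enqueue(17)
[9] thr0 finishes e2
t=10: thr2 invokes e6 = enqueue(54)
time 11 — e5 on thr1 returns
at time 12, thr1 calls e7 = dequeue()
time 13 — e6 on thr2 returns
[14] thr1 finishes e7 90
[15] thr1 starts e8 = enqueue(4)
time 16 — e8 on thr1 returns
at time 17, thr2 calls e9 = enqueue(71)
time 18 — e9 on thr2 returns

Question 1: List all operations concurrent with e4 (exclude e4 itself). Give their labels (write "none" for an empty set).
Answer: e2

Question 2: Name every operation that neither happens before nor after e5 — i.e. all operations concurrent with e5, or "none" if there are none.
Answer: e2, e6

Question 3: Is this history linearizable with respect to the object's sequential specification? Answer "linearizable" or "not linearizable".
through event 13 a valid linearization exists; event 14 (e7 responding at time 14) ends that
the 7 completed operations admit 14 real-time orders; each fails the queue replay
take e1, e2, e3, e4, e5, e6, e7: step 1 already fails, because e1 dequeue() → 87 cannot occur there
take e1, e2, e3, e4, e5, e7, e6: step 1 already fails, because e1 dequeue() → 87 cannot occur there

not linearizable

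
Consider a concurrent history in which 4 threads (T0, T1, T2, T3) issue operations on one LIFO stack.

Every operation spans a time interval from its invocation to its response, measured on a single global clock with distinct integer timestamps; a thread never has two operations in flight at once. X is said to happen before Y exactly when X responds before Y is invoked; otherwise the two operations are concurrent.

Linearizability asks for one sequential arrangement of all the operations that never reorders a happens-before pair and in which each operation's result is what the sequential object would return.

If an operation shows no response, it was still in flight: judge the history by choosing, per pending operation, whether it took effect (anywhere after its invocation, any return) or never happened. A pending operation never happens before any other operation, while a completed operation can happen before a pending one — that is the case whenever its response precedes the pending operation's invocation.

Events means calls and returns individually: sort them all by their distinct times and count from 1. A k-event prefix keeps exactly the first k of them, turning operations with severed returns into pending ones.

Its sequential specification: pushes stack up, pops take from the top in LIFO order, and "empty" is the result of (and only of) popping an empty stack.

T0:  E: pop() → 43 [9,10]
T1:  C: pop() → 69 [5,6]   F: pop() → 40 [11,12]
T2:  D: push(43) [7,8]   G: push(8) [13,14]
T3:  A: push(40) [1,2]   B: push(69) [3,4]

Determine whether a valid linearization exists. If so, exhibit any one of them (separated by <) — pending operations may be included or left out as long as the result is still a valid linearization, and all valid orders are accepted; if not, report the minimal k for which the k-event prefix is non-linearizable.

after step 1 (A push(40)): stack <40>
after step 2 (B push(69)): stack <40,69>
after step 3 (C pop() → 69): stack <40>
after step 4 (D push(43)): stack <40,43>
after step 5 (E pop() → 43): stack <40>
after step 6 (F pop() → 40): stack <>
after step 7 (G push(8)): stack <8>

linearizable — witness: A < B < C < D < E < F < G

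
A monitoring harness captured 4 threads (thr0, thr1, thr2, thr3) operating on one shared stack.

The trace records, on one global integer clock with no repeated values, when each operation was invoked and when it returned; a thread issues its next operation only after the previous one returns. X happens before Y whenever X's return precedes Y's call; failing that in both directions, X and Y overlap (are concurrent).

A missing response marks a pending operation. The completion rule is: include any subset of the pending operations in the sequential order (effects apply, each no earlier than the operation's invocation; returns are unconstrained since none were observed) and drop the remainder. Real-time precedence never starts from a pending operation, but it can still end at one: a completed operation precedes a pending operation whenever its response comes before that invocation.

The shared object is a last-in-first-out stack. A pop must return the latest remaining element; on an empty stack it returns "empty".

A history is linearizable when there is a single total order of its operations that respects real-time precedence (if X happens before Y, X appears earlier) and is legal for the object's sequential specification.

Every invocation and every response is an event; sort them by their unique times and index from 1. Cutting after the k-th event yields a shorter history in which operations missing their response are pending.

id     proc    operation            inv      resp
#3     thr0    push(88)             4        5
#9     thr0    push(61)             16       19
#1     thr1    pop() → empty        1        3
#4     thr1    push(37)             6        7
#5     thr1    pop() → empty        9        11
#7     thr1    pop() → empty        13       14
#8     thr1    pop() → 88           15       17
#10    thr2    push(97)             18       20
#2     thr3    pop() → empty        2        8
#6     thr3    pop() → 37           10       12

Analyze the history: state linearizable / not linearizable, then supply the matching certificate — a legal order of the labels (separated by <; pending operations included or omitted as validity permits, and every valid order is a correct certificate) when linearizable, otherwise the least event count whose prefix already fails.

not linearizable — minimal violating prefix: 11 events

prefix check: 1..10 passes, 1..11 fails once #5's time-11 response joins
no legal order exists: 4 real-time-consistent candidates over 5 completed stack operations, all rejected
include/drop combinations of the 1 pending operation (#6) were all tried; none helps
for example #1, #2, #3, #4, #5 (pending dropped) fails at step 5: #5 pop() → empty is not legal there
for example #1, #3, #2, #4, #5 (pending dropped) fails at step 3: #2 pop() → empty is not legal there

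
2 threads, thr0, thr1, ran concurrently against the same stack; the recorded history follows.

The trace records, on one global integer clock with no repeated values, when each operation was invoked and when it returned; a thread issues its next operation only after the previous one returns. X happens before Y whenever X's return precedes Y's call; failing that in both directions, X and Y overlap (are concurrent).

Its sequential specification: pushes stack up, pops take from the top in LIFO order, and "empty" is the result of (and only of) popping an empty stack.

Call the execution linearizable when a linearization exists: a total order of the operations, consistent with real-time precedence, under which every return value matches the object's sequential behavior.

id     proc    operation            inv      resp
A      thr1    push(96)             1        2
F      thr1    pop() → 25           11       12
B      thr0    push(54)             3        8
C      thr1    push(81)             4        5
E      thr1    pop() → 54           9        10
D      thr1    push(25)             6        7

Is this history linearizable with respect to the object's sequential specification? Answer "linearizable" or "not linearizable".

linearizable

one valid linearization: A, C, D, B, E, F
after step 1 (A push(96)): stack <96>
after step 2 (C push(81)): stack <96,81>
after step 3 (D push(25)): stack <96,81,25>
after step 4 (B push(54)): stack <96,81,25,54>
after step 5 (E pop() → 54): stack <96,81,25>
after step 6 (F pop() → 25): stack <96,81>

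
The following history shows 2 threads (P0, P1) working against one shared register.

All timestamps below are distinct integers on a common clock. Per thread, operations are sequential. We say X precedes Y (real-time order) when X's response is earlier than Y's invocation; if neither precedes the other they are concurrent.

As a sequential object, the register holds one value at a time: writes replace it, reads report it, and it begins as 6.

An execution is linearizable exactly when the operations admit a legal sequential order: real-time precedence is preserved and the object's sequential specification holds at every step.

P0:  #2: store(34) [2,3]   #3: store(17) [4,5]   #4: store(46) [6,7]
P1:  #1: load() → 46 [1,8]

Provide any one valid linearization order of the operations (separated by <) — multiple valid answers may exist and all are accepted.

#2 < #3 < #4 < #1

1. #2 store(34), leaving value 34
2. #3 store(17), leaving value 17
3. #4 store(46), leaving value 46
4. #1 load() → 46, leaving value 46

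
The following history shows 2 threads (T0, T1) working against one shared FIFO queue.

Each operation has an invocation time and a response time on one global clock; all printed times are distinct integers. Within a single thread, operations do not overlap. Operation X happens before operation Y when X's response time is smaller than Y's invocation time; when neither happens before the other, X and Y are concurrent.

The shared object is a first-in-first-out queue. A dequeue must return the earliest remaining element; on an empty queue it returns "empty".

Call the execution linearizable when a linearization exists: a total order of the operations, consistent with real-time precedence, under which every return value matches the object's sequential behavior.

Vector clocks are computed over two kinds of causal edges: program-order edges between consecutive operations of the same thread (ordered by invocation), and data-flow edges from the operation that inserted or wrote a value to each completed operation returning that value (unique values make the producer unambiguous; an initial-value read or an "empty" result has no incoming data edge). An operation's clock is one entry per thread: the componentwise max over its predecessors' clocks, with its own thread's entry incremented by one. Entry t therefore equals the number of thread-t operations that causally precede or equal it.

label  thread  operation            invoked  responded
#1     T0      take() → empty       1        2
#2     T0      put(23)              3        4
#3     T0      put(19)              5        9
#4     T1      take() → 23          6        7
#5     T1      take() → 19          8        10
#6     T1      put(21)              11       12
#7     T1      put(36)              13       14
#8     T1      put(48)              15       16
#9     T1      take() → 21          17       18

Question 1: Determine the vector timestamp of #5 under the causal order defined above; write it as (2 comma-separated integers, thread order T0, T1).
root op #1, invoked 1: fresh clock plus T0's own tick → (1, 0)
VC(#2, invoked at 3): max of VC(#1)=(1, 0), then +1 on thread T0 → (2, 0)
VC(#4, invoked at 6): max of VC(#2)=(2, 0), then +1 on thread T1 → (2, 1)
VC(#3, invoked at 5): max of VC(#2)=(2, 0), then +1 on thread T0 → (3, 0)
VC(#5, invoked at 8): max of VC(#3)=(3, 0), VC(#4)=(2, 1), then +1 on thread T1 → (3, 2)
VC(#6, invoked at 11): max of VC(#5)=(3, 2), then +1 on thread T1 → (3, 3)
VC(#7, invoked at 13): max of VC(#6)=(3, 3), then +1 on thread T1 → (3, 4)
VC(#8, invoked at 15): max of VC(#7)=(3, 4), then +1 on thread T1 → (3, 5)
VC(#9, invoked at 17): max of VC(#6)=(3, 3), VC(#8)=(3, 5), then +1 on thread T1 → (3, 6)
target: VC(#5) = (3, 2)

(3, 2)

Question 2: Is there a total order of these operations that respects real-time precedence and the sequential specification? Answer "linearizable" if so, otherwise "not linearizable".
witness order: #1, #2, #3, #4, #5, #6, #7, #8, #9
step 1: #1 take() → empty — queue <>
step 2: #2 put(23) — queue <23>
step 3: #3 put(19) — queue <23,19>
step 4: #4 take() → 23 — queue <19>
step 5: #5 take() → 19 — queue <>
step 6: #6 put(21) — queue <21>
step 7: #7 put(36) — queue <21,36>
step 8: #8 put(48) — queue <21,36,48>
step 9: #9 take() → 21 — queue <36,48>

linearizable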